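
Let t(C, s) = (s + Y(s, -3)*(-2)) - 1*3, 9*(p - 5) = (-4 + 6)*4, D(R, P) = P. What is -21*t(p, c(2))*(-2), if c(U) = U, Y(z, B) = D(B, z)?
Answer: -210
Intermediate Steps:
Y(z, B) = z
p = 53/9 (p = 5 + ((-4 + 6)*4)/9 = 5 + (2*4)/9 = 5 + (1/9)*8 = 5 + 8/9 = 53/9 ≈ 5.8889)
t(C, s) = -3 - s (t(C, s) = (s + s*(-2)) - 1*3 = (s - 2*s) - 3 = -s - 3 = -3 - s)
-21*t(p, c(2))*(-2) = -21*(-3 - 1*2)*(-2) = -21*(-3 - 2)*(-2) = -21*(-5)*(-2) = 105*(-2) = -210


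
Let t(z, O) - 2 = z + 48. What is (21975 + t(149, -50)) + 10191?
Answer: 32365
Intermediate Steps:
t(z, O) = 50 + z (t(z, O) = 2 + (z + 48) = 2 + (48 + z) = 50 + z)
(21975 + t(149, -50)) + 10191 = (21975 + (50 + 149)) + 10191 = (21975 + 199) + 10191 = 22174 + 10191 = 32365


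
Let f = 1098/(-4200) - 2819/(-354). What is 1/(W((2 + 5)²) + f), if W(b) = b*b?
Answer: 123900/298438159 ≈ 0.00041516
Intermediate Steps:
W(b) = b²
f = 954259/123900 (f = 1098*(-1/4200) - 2819*(-1/354) = -183/700 + 2819/354 = 954259/123900 ≈ 7.7019)
1/(W((2 + 5)²) + f) = 1/(((2 + 5)²)² + 954259/123900) = 1/((7²)² + 954259/123900) = 1/(49² + 954259/123900) = 1/(2401 + 954259/123900) = 1/(298438159/123900) = 123900/298438159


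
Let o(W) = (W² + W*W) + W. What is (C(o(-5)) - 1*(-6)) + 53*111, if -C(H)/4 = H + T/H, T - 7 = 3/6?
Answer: 17125/3 ≈ 5708.3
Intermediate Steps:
T = 15/2 (T = 7 + 3/6 = 7 + 3*(⅙) = 7 + ½ = 15/2 ≈ 7.5000)
o(W) = W + 2*W² (o(W) = (W² + W²) + W = 2*W² + W = W + 2*W²)
C(H) = -30/H - 4*H (C(H) = -4*(H + 15/(2*H)) = -30/H - 4*H)
(C(o(-5)) - 1*(-6)) + 53*111 = ((-30*(-1/(5*(1 + 2*(-5)))) - (-20)*(1 + 2*(-5))) - 1*(-6)) + 53*111 = ((-30*(-1/(5*(1 - 10))) - (-20)*(1 - 10)) + 6) + 5883 = ((-30/((-5*(-9))) - (-20)*(-9)) + 6) + 5883 = ((-30/45 - 4*45) + 6) + 5883 = ((-30*1/45 - 180) + 6) + 5883 = ((-⅔ - 180) + 6) + 5883 = (-542/3 + 6) + 5883 = -524/3 + 5883 = 17125/3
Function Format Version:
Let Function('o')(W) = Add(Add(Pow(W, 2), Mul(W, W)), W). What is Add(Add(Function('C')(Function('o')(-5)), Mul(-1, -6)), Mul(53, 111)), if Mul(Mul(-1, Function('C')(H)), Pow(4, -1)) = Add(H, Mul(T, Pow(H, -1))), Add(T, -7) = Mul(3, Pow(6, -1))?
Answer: Rational(17125, 3) ≈ 5708.3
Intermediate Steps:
T = Rational(15, 2) (T = Add(7, Mul(3, Pow(6, -1))) = Add(7, Mul(3, Rational(1, 6))) = Add(7, Rational(1, 2)) = Rational(15, 2) ≈ 7.5000)
Function('o')(W) = Add(W, Mul(2, Pow(W, 2))) (Function('o')(W) = Add(Add(Pow(W, 2), Pow(W, 2)), W) = Add(Mul(2, Pow(W, 2)), W) = Add(W, Mul(2, Pow(W, 2))))
Function('C')(H) = Add(Mul(-30, Pow(H, -1)), Mul(-4, H)) (Function('C')(H) = Mul(-4, Add(H, Mul(Rational(15, 2), Pow(H, -1)))) = Add(Mul(-30, Pow(H, -1)), Mul(-4, H)))
Add(Add(Function('C')(Function('o')(-5)), Mul(-1, -6)), Mul(53, 111)) = Add(Add(Add(Mul(-30, Pow(Mul(-5, Add(1, Mul(2, -5))), -1)), Mul(-4, Mul(-5, Add(1, Mul(2, -5))))), Mul(-1, -6)), Mul(53, 111)) = Add(Add(Add(Mul(-30, Pow(Mul(-5, Add(1, -10)), -1)), Mul(-4, Mul(-5, Add(1, -10)))), 6), 5883) = Add(Add(Add(Mul(-30, Pow(Mul(-5, -9), -1)), Mul(-4, Mul(-5, -9))), 6), 5883) = Add(Add(Add(Mul(-30, Pow(45, -1)), Mul(-4, 45)), 6), 5883) = Add(Add(Add(Mul(-30, Rational(1, 45)), -180), 6), 5883) = Add(Add(Add(Rational(-2, 3), -180), 6), 5883) = Add(Add(Rational(-542, 3), 6), 5883) = Add(Rational(-524, 3), 5883) = Rational(17125, 3)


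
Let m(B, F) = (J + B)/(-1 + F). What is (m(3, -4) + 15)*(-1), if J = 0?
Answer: -72/5 ≈ -14.400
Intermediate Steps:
m(B, F) = B/(-1 + F) (m(B, F) = (0 + B)/(-1 + F) = B/(-1 + F))
(m(3, -4) + 15)*(-1) = (3/(-1 - 4) + 15)*(-1) = (3/(-5) + 15)*(-1) = (3*(-1/5) + 15)*(-1) = (-3/5 + 15)*(-1) = (72/5)*(-1) = -72/5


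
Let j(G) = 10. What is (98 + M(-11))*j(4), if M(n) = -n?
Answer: 1090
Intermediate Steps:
(98 + M(-11))*j(4) = (98 - 1*(-11))*10 = (98 + 11)*10 = 109*10 = 1090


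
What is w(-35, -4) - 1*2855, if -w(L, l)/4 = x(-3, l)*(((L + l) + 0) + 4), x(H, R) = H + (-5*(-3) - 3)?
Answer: -1595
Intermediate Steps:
x(H, R) = 12 + H (x(H, R) = H + (15 - 3) = H + 12 = 12 + H)
w(L, l) = -144 - 36*L - 36*l (w(L, l) = -4*(12 - 3)*(((L + l) + 0) + 4) = -36*((L + l) + 4) = -36*(4 + L + l) = -4*(36 + 9*L + 9*l) = -144 - 36*L - 36*l)
w(-35, -4) - 1*2855 = (-144 - 36*(-35) - 36*(-4)) - 1*2855 = (-144 + 1260 + 144) - 2855 = 1260 - 2855 = -1595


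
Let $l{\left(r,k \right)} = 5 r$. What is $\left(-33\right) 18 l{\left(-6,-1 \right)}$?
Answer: $17820$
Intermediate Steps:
$\left(-33\right) 18 l{\left(-6,-1 \right)} = \left(-33\right) 18 \cdot 5 \left(-6\right) = \left(-594\right) \left(-30\right) = 17820$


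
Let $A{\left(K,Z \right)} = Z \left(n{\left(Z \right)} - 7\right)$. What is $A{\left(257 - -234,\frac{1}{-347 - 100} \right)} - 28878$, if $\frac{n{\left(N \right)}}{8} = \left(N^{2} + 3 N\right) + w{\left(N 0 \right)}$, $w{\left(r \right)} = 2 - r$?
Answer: $- \frac{2579229470555}{89314623} \approx -28878.0$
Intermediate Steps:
$n{\left(N \right)} = 16 + 8 N^{2} + 24 N$ ($n{\left(N \right)} = 8 \left(\left(N^{2} + 3 N\right) - \left(-2 + N 0\right)\right) = 8 \left(\left(N^{2} + 3 N\right) + \left(2 - 0\right)\right) = 8 \left(\left(N^{2} + 3 N\right) + \left(2 + 0\right)\right) = 8 \left(\left(N^{2} + 3 N\right) + 2\right) = 8 \left(2 + N^{2} + 3 N\right) = 16 + 8 N^{2} + 24 N$)
$A{\left(K,Z \right)} = Z \left(9 + 8 Z^{2} + 24 Z\right)$ ($A{\left(K,Z \right)} = Z \left(\left(16 + 8 Z^{2} + 24 Z\right) - 7\right) = Z \left(9 + 8 Z^{2} + 24 Z\right)$)
$A{\left(257 - -234,\frac{1}{-347 - 100} \right)} - 28878 = \frac{9 + 8 \left(\frac{1}{-347 - 100}\right)^{2} + \frac{24}{-347 - 100}}{-347 - 100} - 28878 = \frac{9 + 8 \left(\frac{1}{-447}\right)^{2} + \frac{24}{-447}}{-447} - 28878 = - \frac{9 + 8 \left(- \frac{1}{447}\right)^{2} + 24 \left(- \frac{1}{447}\right)}{447} - 28878 = - \frac{9 + 8 \cdot \frac{1}{199809} - \frac{8}{149}}{447} - 28878 = - \frac{9 + \frac{8}{199809} - \frac{8}{149}}{447} - 28878 = \left(- \frac{1}{447}\right) \frac{1787561}{199809} - 28878 = - \frac{1787561}{89314623} - 28878 = - \frac{2579229470555}{89314623}$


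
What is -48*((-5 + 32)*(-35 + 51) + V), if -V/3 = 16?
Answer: -18432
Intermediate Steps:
V = -48 (V = -3*16 = -48)
-48*((-5 + 32)*(-35 + 51) + V) = -48*((-5 + 32)*(-35 + 51) - 48) = -48*(27*16 - 48) = -48*(432 - 48) = -48*384 = -18432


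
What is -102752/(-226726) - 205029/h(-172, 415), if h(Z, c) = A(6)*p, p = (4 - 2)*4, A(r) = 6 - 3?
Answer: -7747156501/906904 ≈ -8542.4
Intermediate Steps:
A(r) = 3
p = 8 (p = 2*4 = 8)
h(Z, c) = 24 (h(Z, c) = 3*8 = 24)
-102752/(-226726) - 205029/h(-172, 415) = -102752/(-226726) - 205029/24 = -102752*(-1/226726) - 205029*1/24 = 51376/113363 - 68343/8 = -7747156501/906904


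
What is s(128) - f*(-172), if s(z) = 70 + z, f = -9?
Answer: -1350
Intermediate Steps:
s(128) - f*(-172) = (70 + 128) - (-9)*(-172) = 198 - 1*1548 = 198 - 1548 = -1350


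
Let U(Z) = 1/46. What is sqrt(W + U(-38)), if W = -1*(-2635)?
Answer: sqrt(5575706)/46 ≈ 51.332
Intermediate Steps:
U(Z) = 1/46
W = 2635
sqrt(W + U(-38)) = sqrt(2635 + 1/46) = sqrt(121211/46) = sqrt(5575706)/46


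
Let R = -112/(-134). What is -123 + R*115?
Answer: -1801/67 ≈ -26.881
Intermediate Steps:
R = 56/67 (R = -112*(-1/134) = 56/67 ≈ 0.83582)
-123 + R*115 = -123 + (56/67)*115 = -123 + 6440/67 = -1801/67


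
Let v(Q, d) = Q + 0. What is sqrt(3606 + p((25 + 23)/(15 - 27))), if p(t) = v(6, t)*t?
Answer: 3*sqrt(398) ≈ 59.850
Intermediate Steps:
v(Q, d) = Q
p(t) = 6*t
sqrt(3606 + p((25 + 23)/(15 - 27))) = sqrt(3606 + 6*((25 + 23)/(15 - 27))) = sqrt(3606 + 6*(48/(-12))) = sqrt(3606 + 6*(48*(-1/12))) = sqrt(3606 + 6*(-4)) = sqrt(3606 - 24) = sqrt(3582) = 3*sqrt(398)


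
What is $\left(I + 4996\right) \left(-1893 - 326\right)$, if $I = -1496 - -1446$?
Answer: $-10975174$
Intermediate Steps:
$I = -50$ ($I = -1496 + 1446 = -50$)
$\left(I + 4996\right) \left(-1893 - 326\right) = \left(-50 + 4996\right) \left(-1893 - 326\right) = 4946 \left(-2219\right) = -10975174$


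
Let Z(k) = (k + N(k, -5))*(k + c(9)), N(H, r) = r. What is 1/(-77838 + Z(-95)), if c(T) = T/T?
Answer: -1/68438 ≈ -1.4612e-5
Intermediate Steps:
c(T) = 1
Z(k) = (1 + k)*(-5 + k) (Z(k) = (k - 5)*(k + 1) = (-5 + k)*(1 + k) = (1 + k)*(-5 + k))
1/(-77838 + Z(-95)) = 1/(-77838 + (-5 + (-95)² - 4*(-95))) = 1/(-77838 + (-5 + 9025 + 380)) = 1/(-77838 + 9400) = 1/(-68438) = -1/68438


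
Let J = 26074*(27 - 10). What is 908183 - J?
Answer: 464925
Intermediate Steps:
J = 443258 (J = 26074*17 = 443258)
908183 - J = 908183 - 1*443258 = 908183 - 443258 = 464925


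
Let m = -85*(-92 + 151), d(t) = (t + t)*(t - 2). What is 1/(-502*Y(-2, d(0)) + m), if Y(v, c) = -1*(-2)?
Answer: -1/6019 ≈ -0.00016614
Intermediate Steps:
d(t) = 2*t*(-2 + t) (d(t) = (2*t)*(-2 + t) = 2*t*(-2 + t))
Y(v, c) = 2
m = -5015 (m = -85*59 = -5015)
1/(-502*Y(-2, d(0)) + m) = 1/(-502*2 - 5015) = 1/(-1004 - 5015) = 1/(-6019) = -1/6019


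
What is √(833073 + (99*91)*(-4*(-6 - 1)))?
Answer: 5*√43413 ≈ 1041.8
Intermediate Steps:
√(833073 + (99*91)*(-4*(-6 - 1))) = √(833073 + 9009*(-4*(-7))) = √(833073 + 9009*28) = √(833073 + 252252) = √1085325 = 5*√43413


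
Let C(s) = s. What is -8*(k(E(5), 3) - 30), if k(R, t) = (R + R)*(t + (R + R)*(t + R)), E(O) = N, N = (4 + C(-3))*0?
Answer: 240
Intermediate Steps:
N = 0 (N = (4 - 3)*0 = 1*0 = 0)
E(O) = 0
k(R, t) = 2*R*(t + 2*R*(R + t)) (k(R, t) = (2*R)*(t + (2*R)*(R + t)) = (2*R)*(t + 2*R*(R + t)) = 2*R*(t + 2*R*(R + t)))
-8*(k(E(5), 3) - 30) = -8*(2*0*(3 + 2*0**2 + 2*0*3) - 30) = -8*(2*0*(3 + 2*0 + 0) - 30) = -8*(2*0*(3 + 0 + 0) - 30) = -8*(2*0*3 - 30) = -8*(0 - 30) = -8*(-30) = 240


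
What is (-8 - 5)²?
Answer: 169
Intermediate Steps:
(-8 - 5)² = (-13)² = 169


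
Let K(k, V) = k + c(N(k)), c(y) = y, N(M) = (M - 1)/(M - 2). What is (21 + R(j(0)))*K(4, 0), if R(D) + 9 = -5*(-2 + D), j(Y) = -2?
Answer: 176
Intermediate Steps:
N(M) = (-1 + M)/(-2 + M)
R(D) = 1 - 5*D (R(D) = -9 - 5*(-2 + D) = -9 + (10 - 5*D) = 1 - 5*D)
K(k, V) = k + (-1 + k)/(-2 + k)
(21 + R(j(0)))*K(4, 0) = (21 + (1 - 5*(-2)))*((-1 + 4² - 1*4)/(-2 + 4)) = (21 + (1 + 10))*((-1 + 16 - 4)/2) = (21 + 11)*((½)*11) = 32*(11/2) = 176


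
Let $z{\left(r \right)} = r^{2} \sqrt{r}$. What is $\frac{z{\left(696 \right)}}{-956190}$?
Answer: $- \frac{161472 \sqrt{174}}{159365} \approx -13.365$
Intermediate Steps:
$z{\left(r \right)} = r^{\frac{5}{2}}$
$\frac{z{\left(696 \right)}}{-956190} = \frac{696^{\frac{5}{2}}}{-956190} = 968832 \sqrt{174} \left(- \frac{1}{956190}\right) = - \frac{161472 \sqrt{174}}{159365}$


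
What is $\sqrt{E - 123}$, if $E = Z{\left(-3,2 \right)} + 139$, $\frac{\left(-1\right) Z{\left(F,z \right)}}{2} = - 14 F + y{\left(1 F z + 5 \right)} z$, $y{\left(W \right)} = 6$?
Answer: $2 i \sqrt{23} \approx 9.5917 i$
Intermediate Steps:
$Z{\left(F,z \right)} = - 12 z + 28 F$ ($Z{\left(F,z \right)} = - 2 \left(- 14 F + 6 z\right) = - 12 z + 28 F$)
$E = 31$ ($E = \left(\left(-12\right) 2 + 28 \left(-3\right)\right) + 139 = \left(-24 - 84\right) + 139 = -108 + 139 = 31$)
$\sqrt{E - 123} = \sqrt{31 - 123} = \sqrt{-92} = 2 i \sqrt{23}$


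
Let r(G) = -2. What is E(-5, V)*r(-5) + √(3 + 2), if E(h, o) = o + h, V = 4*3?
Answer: -14 + √5 ≈ -11.764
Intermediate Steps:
V = 12
E(h, o) = h + o
E(-5, V)*r(-5) + √(3 + 2) = (-5 + 12)*(-2) + √(3 + 2) = 7*(-2) + √5 = -14 + √5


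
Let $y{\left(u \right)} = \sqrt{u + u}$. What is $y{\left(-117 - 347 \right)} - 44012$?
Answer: $-44012 + 4 i \sqrt{58} \approx -44012.0 + 30.463 i$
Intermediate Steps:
$y{\left(u \right)} = \sqrt{2} \sqrt{u}$ ($y{\left(u \right)} = \sqrt{2 u} = \sqrt{2} \sqrt{u}$)
$y{\left(-117 - 347 \right)} - 44012 = \sqrt{2} \sqrt{-117 - 347} - 44012 = \sqrt{2} \sqrt{-464} - 44012 = \sqrt{2} \cdot 4 i \sqrt{29} - 44012 = 4 i \sqrt{58} - 44012 = -44012 + 4 i \sqrt{58}$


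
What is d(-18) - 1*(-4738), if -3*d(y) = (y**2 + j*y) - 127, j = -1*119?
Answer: 11875/3 ≈ 3958.3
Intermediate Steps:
j = -119
d(y) = 127/3 - y**2/3 + 119*y/3 (d(y) = -((y**2 - 119*y) - 127)/3 = -(-127 + y**2 - 119*y)/3 = 127/3 - y**2/3 + 119*y/3)
d(-18) - 1*(-4738) = (127/3 - 1/3*(-18)**2 + (119/3)*(-18)) - 1*(-4738) = (127/3 - 1/3*324 - 714) + 4738 = (127/3 - 108 - 714) + 4738 = -2339/3 + 4738 = 11875/3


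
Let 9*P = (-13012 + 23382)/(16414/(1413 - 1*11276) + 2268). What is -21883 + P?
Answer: -440222840858/20117583 ≈ -21883.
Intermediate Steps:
P = 10227931/20117583 (P = ((-13012 + 23382)/(16414/(1413 - 1*11276) + 2268))/9 = (10370/(16414/(1413 - 11276) + 2268))/9 = (10370/(16414/(-9863) + 2268))/9 = (10370/(16414*(-1/9863) + 2268))/9 = (10370/(-16414/9863 + 2268))/9 = (10370/(22352870/9863))/9 = (10370*(9863/22352870))/9 = (⅑)*(10227931/2235287) = 10227931/20117583 ≈ 0.50841)
-21883 + P = -21883 + 10227931/20117583 = -440222840858/20117583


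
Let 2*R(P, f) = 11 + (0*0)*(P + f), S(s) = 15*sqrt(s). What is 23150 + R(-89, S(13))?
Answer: 46311/2 ≈ 23156.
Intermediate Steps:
R(P, f) = 11/2 (R(P, f) = (11 + (0*0)*(P + f))/2 = (11 + 0*(P + f))/2 = (11 + 0)/2 = (1/2)*11 = 11/2)
23150 + R(-89, S(13)) = 23150 + 11/2 = 46311/2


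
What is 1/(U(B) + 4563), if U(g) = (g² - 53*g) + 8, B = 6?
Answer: 1/4289 ≈ 0.00023315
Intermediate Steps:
U(g) = 8 + g² - 53*g
1/(U(B) + 4563) = 1/((8 + 6² - 53*6) + 4563) = 1/((8 + 36 - 318) + 4563) = 1/(-274 + 4563) = 1/4289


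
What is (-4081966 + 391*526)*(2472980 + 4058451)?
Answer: -25317785985300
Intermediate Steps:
(-4081966 + 391*526)*(2472980 + 4058451) = (-4081966 + 205666)*6531431 = -3876300*6531431 = -25317785985300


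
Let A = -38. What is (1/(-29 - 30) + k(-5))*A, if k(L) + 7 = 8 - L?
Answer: -13414/59 ≈ -227.36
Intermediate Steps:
k(L) = 1 - L (k(L) = -7 + (8 - L) = 1 - L)
(1/(-29 - 30) + k(-5))*A = (1/(-29 - 30) + (1 - 1*(-5)))*(-38) = (1/(-59) + (1 + 5))*(-38) = (-1/59 + 6)*(-38) = (353/59)*(-38) = -13414/59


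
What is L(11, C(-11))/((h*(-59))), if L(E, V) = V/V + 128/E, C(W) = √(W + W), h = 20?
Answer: -139/12980 ≈ -0.010709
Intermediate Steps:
C(W) = √2*√W (C(W) = √(2*W) = √2*√W)
L(E, V) = 1 + 128/E
L(11, C(-11))/((h*(-59))) = ((128 + 11)/11)/((20*(-59))) = ((1/11)*139)/(-1180) = (139/11)*(-1/1180) = -139/12980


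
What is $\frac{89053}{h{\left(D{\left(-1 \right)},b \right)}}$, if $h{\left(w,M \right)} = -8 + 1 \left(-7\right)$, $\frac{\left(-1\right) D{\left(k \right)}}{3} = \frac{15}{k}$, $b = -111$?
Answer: $- \frac{89053}{15} \approx -5936.9$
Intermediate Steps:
$D{\left(k \right)} = - \frac{45}{k}$ ($D{\left(k \right)} = - 3 \frac{15}{k} = - \frac{45}{k}$)
$h{\left(w,M \right)} = -15$ ($h{\left(w,M \right)} = -8 - 7 = -15$)
$\frac{89053}{h{\left(D{\left(-1 \right)},b \right)}} = \frac{89053}{-15} = 89053 \left(- \frac{1}{15}\right) = - \frac{89053}{15}$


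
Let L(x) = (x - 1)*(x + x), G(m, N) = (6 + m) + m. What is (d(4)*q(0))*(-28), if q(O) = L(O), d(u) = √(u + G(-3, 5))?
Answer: 0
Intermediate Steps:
G(m, N) = 6 + 2*m
L(x) = 2*x*(-1 + x) (L(x) = (-1 + x)*(2*x) = 2*x*(-1 + x))
d(u) = √u (d(u) = √(u + (6 + 2*(-3))) = √(u + (6 - 6)) = √(u + 0) = √u)
q(O) = 2*O*(-1 + O)
(d(4)*q(0))*(-28) = (√4*(2*0*(-1 + 0)))*(-28) = (2*(2*0*(-1)))*(-28) = (2*0)*(-28) = 0*(-28) = 0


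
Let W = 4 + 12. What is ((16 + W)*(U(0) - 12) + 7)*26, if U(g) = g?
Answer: -9802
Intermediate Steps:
W = 16
((16 + W)*(U(0) - 12) + 7)*26 = ((16 + 16)*(0 - 12) + 7)*26 = (32*(-12) + 7)*26 = (-384 + 7)*26 = -377*26 = -9802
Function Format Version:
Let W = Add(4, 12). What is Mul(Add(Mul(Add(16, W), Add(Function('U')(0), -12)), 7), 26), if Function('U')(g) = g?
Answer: -9802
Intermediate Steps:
W = 16
Mul(Add(Mul(Add(16, W), Add(Function('U')(0), -12)), 7), 26) = Mul(Add(Mul(Add(16, 16), Add(0, -12)), 7), 26) = Mul(Add(Mul(32, -12), 7), 26) = Mul(Add(-384, 7), 26) = Mul(-377, 26) = -9802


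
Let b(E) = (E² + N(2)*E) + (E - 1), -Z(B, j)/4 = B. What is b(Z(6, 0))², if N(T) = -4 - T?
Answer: 483025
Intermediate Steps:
Z(B, j) = -4*B
b(E) = -1 + E² - 5*E (b(E) = (E² + (-4 - 1*2)*E) + (E - 1) = (E² + (-4 - 2)*E) + (-1 + E) = (E² - 6*E) + (-1 + E) = -1 + E² - 5*E)
b(Z(6, 0))² = (-1 + (-4*6)² - (-20)*6)² = (-1 + (-24)² - 5*(-24))² = (-1 + 576 + 120)² = 695² = 483025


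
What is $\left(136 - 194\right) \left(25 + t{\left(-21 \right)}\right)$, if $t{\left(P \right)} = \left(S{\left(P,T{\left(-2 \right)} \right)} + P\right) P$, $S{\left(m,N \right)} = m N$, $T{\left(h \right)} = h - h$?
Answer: $-27028$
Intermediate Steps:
$T{\left(h \right)} = 0$
$S{\left(m,N \right)} = N m$
$t{\left(P \right)} = P^{2}$ ($t{\left(P \right)} = \left(0 P + P\right) P = \left(0 + P\right) P = P P = P^{2}$)
$\left(136 - 194\right) \left(25 + t{\left(-21 \right)}\right) = \left(136 - 194\right) \left(25 + \left(-21\right)^{2}\right) = - 58 \left(25 + 441\right) = \left(-58\right) 466 = -27028$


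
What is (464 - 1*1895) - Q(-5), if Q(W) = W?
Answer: -1426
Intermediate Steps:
(464 - 1*1895) - Q(-5) = (464 - 1*1895) - 1*(-5) = (464 - 1895) + 5 = -1431 + 5 = -1426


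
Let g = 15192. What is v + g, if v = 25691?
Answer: 40883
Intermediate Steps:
v + g = 25691 + 15192 = 40883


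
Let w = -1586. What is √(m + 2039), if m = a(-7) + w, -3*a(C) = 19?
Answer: 2*√1005/3 ≈ 21.134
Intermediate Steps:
a(C) = -19/3 (a(C) = -⅓*19 = -19/3)
m = -4777/3 (m = -19/3 - 1586 = -4777/3 ≈ -1592.3)
√(m + 2039) = √(-4777/3 + 2039) = √(1340/3) = 2*√1005/3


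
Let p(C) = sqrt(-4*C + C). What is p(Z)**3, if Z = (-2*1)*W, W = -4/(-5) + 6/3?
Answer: 168*sqrt(105)/25 ≈ 68.859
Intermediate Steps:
W = 14/5 (W = -4*(-1/5) + 6*(1/3) = 4/5 + 2 = 14/5 ≈ 2.8000)
Z = -28/5 (Z = -2*1*(14/5) = -2*14/5 = -28/5 ≈ -5.6000)
p(C) = sqrt(3)*sqrt(-C) (p(C) = sqrt(-3*C) = sqrt(3)*sqrt(-C))
p(Z)**3 = (sqrt(3)*sqrt(-1*(-28/5)))**3 = (sqrt(3)*sqrt(28/5))**3 = (sqrt(3)*(2*sqrt(35)/5))**3 = (2*sqrt(105)/5)**3 = 168*sqrt(105)/25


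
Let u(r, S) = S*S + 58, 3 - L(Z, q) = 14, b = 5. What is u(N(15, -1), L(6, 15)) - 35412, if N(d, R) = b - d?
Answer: -35233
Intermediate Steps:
N(d, R) = 5 - d
L(Z, q) = -11 (L(Z, q) = 3 - 1*14 = 3 - 14 = -11)
u(r, S) = 58 + S² (u(r, S) = S² + 58 = 58 + S²)
u(N(15, -1), L(6, 15)) - 35412 = (58 + (-11)²) - 35412 = (58 + 121) - 35412 = 179 - 35412 = -35233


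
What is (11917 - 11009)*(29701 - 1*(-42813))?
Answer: 65842712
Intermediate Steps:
(11917 - 11009)*(29701 - 1*(-42813)) = 908*(29701 + 42813) = 908*72514 = 65842712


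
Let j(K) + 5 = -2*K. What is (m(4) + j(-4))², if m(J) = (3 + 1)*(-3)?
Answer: 81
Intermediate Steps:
m(J) = -12 (m(J) = 4*(-3) = -12)
j(K) = -5 - 2*K
(m(4) + j(-4))² = (-12 + (-5 - 2*(-4)))² = (-12 + (-5 + 8))² = (-12 + 3)² = (-9)² = 81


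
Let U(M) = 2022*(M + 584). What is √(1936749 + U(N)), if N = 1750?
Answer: √6656097 ≈ 2579.9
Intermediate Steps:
U(M) = 1180848 + 2022*M (U(M) = 2022*(584 + M) = 1180848 + 2022*M)
√(1936749 + U(N)) = √(1936749 + (1180848 + 2022*1750)) = √(1936749 + (1180848 + 3538500)) = √(1936749 + 4719348) = √6656097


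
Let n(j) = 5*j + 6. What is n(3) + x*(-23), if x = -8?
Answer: 205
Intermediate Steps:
n(j) = 6 + 5*j
n(3) + x*(-23) = (6 + 5*3) - 8*(-23) = (6 + 15) + 184 = 21 + 184 = 205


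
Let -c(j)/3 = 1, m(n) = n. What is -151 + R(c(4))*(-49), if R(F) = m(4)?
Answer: -347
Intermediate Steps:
c(j) = -3 (c(j) = -3*1 = -3)
R(F) = 4
-151 + R(c(4))*(-49) = -151 + 4*(-49) = -151 - 196 = -347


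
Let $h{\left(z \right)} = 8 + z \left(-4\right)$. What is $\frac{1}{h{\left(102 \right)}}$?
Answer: $- \frac{1}{400} \approx -0.0025$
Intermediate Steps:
$h{\left(z \right)} = 8 - 4 z$
$\frac{1}{h{\left(102 \right)}} = \frac{1}{8 - 408} = \frac{1}{-400} = - \frac{1}{400}$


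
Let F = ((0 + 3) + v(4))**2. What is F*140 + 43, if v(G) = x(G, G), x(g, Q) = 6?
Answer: 11383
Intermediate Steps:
v(G) = 6
F = 81 (F = ((0 + 3) + 6)**2 = (3 + 6)**2 = 9**2 = 81)
F*140 + 43 = 81*140 + 43 = 11340 + 43 = 11383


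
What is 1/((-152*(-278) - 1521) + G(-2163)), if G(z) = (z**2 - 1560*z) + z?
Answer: 1/8091421 ≈ 1.2359e-7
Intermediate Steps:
G(z) = z**2 - 1559*z
1/((-152*(-278) - 1521) + G(-2163)) = 1/((-152*(-278) - 1521) - 2163*(-1559 - 2163)) = 1/((42256 - 1521) - 2163*(-3722)) = 1/(40735 + 8050686) = 1/8091421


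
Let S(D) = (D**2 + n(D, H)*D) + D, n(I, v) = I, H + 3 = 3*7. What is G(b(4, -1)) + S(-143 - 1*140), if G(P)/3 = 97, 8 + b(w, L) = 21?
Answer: 160186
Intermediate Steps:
H = 18 (H = -3 + 3*7 = -3 + 21 = 18)
b(w, L) = 13 (b(w, L) = -8 + 21 = 13)
G(P) = 291 (G(P) = 3*97 = 291)
S(D) = D + 2*D**2 (S(D) = (D**2 + D*D) + D = (D**2 + D**2) + D = 2*D**2 + D = D + 2*D**2)
G(b(4, -1)) + S(-143 - 1*140) = 291 + (-143 - 1*140)*(1 + 2*(-143 - 1*140)) = 291 + (-143 - 140)*(1 + 2*(-143 - 140)) = 291 - 283*(1 + 2*(-283)) = 291 - 283*(1 - 566) = 291 - 283*(-565) = 291 + 159895 = 160186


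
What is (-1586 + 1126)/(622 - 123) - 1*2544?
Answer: -1269916/499 ≈ -2544.9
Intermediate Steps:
(-1586 + 1126)/(622 - 123) - 1*2544 = -460/499 - 2544 = -1269916/499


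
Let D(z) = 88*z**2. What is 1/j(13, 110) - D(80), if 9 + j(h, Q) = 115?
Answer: -59699199/106 ≈ -5.6320e+5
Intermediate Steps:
j(h, Q) = 106 (j(h, Q) = -9 + 115 = 106)
1/j(13, 110) - D(80) = 1/106 - 88*80**2 = 1/106 - 88*6400 = 1/106 - 1*563200 = 1/106 - 563200 = -59699199/106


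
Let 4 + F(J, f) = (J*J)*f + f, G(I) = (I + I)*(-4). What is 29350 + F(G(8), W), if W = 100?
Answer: 439046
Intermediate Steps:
G(I) = -8*I (G(I) = (2*I)*(-4) = -8*I)
F(J, f) = -4 + f + f*J**2 (F(J, f) = -4 + ((J*J)*f + f) = -4 + (J**2*f + f) = -4 + (f*J**2 + f) = -4 + (f + f*J**2) = -4 + f + f*J**2)
29350 + F(G(8), W) = 29350 + (-4 + 100 + 100*(-8*8)**2) = 29350 + (-4 + 100 + 100*(-64)**2) = 29350 + (-4 + 100 + 100*4096) = 29350 + (-4 + 100 + 409600) = 29350 + 409696 = 439046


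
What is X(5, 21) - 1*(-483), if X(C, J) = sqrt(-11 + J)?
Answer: 483 + sqrt(10) ≈ 486.16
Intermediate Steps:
X(5, 21) - 1*(-483) = sqrt(-11 + 21) - 1*(-483) = sqrt(10) + 483 = 483 + sqrt(10)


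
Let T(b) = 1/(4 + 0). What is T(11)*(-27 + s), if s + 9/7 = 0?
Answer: -99/14 ≈ -7.0714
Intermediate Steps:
s = -9/7 (s = -9/7 + 0 = -9/7 ≈ -1.2857)
T(b) = ¼ (T(b) = 1/4 = ¼)
T(11)*(-27 + s) = (-27 - 9/7)/4 = (¼)*(-198/7) = -99/14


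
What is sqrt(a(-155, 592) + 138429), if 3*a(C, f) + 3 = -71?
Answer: sqrt(1245639)/3 ≈ 372.03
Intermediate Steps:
a(C, f) = -74/3 (a(C, f) = -1 + (1/3)*(-71) = -1 - 71/3 = -74/3)
sqrt(a(-155, 592) + 138429) = sqrt(-74/3 + 138429) = sqrt(415213/3) = sqrt(1245639)/3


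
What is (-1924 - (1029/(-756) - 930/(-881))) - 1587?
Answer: -111345187/31716 ≈ -3510.7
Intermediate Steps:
(-1924 - (1029/(-756) - 930/(-881))) - 1587 = (-1924 - (1029*(-1/756) - 930*(-1/881))) - 1587 = (-1924 - (-49/36 + 930/881)) - 1587 = (-1924 - 1*(-9689/31716)) - 1587 = (-1924 + 9689/31716) - 1587 = -61011895/31716 - 1587 = -111345187/31716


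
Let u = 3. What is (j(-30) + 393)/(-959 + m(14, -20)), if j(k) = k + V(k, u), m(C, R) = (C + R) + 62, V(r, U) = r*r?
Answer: -421/301 ≈ -1.3987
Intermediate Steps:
V(r, U) = r²
m(C, R) = 62 + C + R
j(k) = k + k²
(j(-30) + 393)/(-959 + m(14, -20)) = (-30*(1 - 30) + 393)/(-959 + (62 + 14 - 20)) = (-30*(-29) + 393)/(-959 + 56) = (870 + 393)/(-903) = 1263*(-1/903) = -421/301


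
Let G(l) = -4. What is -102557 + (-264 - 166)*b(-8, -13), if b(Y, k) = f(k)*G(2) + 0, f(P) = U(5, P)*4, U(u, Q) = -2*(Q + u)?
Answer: 7523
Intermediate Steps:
U(u, Q) = -2*Q - 2*u
f(P) = -40 - 8*P (f(P) = (-2*P - 2*5)*4 = (-2*P - 10)*4 = (-10 - 2*P)*4 = -40 - 8*P)
b(Y, k) = 160 + 32*k (b(Y, k) = (-40 - 8*k)*(-4) + 0 = (160 + 32*k) + 0 = 160 + 32*k)
-102557 + (-264 - 166)*b(-8, -13) = -102557 + (-264 - 166)*(160 + 32*(-13)) = -102557 - 430*(160 - 416) = -102557 - 430*(-256) = -102557 + 110080 = 7523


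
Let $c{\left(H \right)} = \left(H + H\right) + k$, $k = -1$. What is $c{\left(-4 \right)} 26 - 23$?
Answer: $-257$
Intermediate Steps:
$c{\left(H \right)} = -1 + 2 H$ ($c{\left(H \right)} = \left(H + H\right) - 1 = 2 H - 1 = -1 + 2 H$)
$c{\left(-4 \right)} 26 - 23 = \left(-1 + 2 \left(-4\right)\right) 26 - 23 = \left(-1 - 8\right) 26 - 23 = \left(-9\right) 26 - 23 = -234 - 23 = -257$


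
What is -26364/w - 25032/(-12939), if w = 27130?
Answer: 56332394/58505845 ≈ 0.96285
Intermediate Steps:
-26364/w - 25032/(-12939) = -26364/27130 - 25032/(-12939) = -26364*1/27130 - 25032*(-1/12939) = -13182/13565 + 8344/4313 = 56332394/58505845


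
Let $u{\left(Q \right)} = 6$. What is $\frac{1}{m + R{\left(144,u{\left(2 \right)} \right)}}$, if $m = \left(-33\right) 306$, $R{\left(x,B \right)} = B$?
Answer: $- \frac{1}{10092} \approx -9.9088 \cdot 10^{-5}$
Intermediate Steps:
$m = -10098$
$\frac{1}{m + R{\left(144,u{\left(2 \right)} \right)}} = \frac{1}{-10098 + 6} = \frac{1}{-10092} = - \frac{1}{10092}$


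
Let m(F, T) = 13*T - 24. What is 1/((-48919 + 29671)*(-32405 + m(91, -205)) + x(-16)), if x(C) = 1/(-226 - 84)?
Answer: 310/209401686719 ≈ 1.4804e-9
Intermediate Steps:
m(F, T) = -24 + 13*T
x(C) = -1/310 (x(C) = 1/(-310) = -1/310)
1/((-48919 + 29671)*(-32405 + m(91, -205)) + x(-16)) = 1/((-48919 + 29671)*(-32405 + (-24 + 13*(-205))) - 1/310) = 1/(-19248*(-32405 + (-24 - 2665)) - 1/310) = 1/(-19248*(-32405 - 2689) - 1/310) = 1/(-19248*(-35094) - 1/310) = 1/(675489312 - 1/310) = 1/(209401686719/310) = 310/209401686719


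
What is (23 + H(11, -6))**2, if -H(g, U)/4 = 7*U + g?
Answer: 21609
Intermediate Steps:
H(g, U) = -28*U - 4*g (H(g, U) = -4*(7*U + g) = -4*(g + 7*U) = -28*U - 4*g)
(23 + H(11, -6))**2 = (23 + (-28*(-6) - 4*11))**2 = (23 + (168 - 44))**2 = (23 + 124)**2 = 147**2 = 21609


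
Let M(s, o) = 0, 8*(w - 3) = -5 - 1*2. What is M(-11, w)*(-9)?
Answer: 0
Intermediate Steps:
w = 17/8 (w = 3 + (-5 - 1*2)/8 = 3 + (-5 - 2)/8 = 3 + (⅛)*(-7) = 3 - 7/8 = 17/8 ≈ 2.1250)
M(-11, w)*(-9) = 0*(-9) = 0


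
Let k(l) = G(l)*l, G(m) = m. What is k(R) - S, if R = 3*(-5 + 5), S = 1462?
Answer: -1462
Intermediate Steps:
R = 0 (R = 3*0 = 0)
k(l) = l² (k(l) = l*l = l²)
k(R) - S = 0² - 1*1462 = 0 - 1462 = -1462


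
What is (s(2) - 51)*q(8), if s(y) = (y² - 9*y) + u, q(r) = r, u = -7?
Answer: -576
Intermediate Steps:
s(y) = -7 + y² - 9*y (s(y) = (y² - 9*y) - 7 = -7 + y² - 9*y)
(s(2) - 51)*q(8) = ((-7 + 2² - 9*2) - 51)*8 = ((-7 + 4 - 18) - 51)*8 = (-21 - 51)*8 = -72*8 = -576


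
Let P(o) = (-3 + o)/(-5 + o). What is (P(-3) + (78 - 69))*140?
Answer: 1365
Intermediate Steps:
P(o) = (-3 + o)/(-5 + o)
(P(-3) + (78 - 69))*140 = ((-3 - 3)/(-5 - 3) + (78 - 69))*140 = (-6/(-8) + 9)*140 = (-⅛*(-6) + 9)*140 = (¾ + 9)*140 = (39/4)*140 = 1365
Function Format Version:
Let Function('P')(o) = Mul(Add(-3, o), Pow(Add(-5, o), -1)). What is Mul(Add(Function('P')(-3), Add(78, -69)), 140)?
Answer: 1365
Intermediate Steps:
Function('P')(o) = Mul(Pow(Add(-5, o), -1), Add(-3, o))
Mul(Add(Function('P')(-3), Add(78, -69)), 140) = Mul(Add(Mul(Pow(Add(-5, -3), -1), Add(-3, -3)), Add(78, -69)), 140) = Mul(Add(Mul(Pow(-8, -1), -6), 9), 140) = Mul(Add(Mul(Rational(-1, 8), -6), 9), 140) = Mul(Add(Rational(3, 4), 9), 140) = Mul(Rational(39, 4), 140) = 1365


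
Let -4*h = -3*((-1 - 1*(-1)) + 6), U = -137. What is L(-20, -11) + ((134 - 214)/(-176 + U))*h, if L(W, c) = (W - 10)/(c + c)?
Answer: 8655/3443 ≈ 2.5138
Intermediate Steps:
L(W, c) = (-10 + W)/(2*c) (L(W, c) = (-10 + W)/((2*c)) = (-10 + W)*(1/(2*c)) = (-10 + W)/(2*c))
h = 9/2 (h = -(-3)*((-1 - 1*(-1)) + 6)/4 = -(-3)*((-1 + 1) + 6)/4 = -(-3)*(0 + 6)/4 = -(-3)*6/4 = -1/4*(-18) = 9/2 ≈ 4.5000)
L(-20, -11) + ((134 - 214)/(-176 + U))*h = (1/2)*(-10 - 20)/(-11) + ((134 - 214)/(-176 - 137))*(9/2) = (1/2)*(-1/11)*(-30) - 80/(-313)*(9/2) = 15/11 - 80*(-1/313)*(9/2) = 15/11 + (80/313)*(9/2) = 15/11 + 360/313 = 8655/3443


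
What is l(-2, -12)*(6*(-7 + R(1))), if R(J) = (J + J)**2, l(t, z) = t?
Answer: 36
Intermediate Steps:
R(J) = 4*J**2 (R(J) = (2*J)**2 = 4*J**2)
l(-2, -12)*(6*(-7 + R(1))) = -12*(-7 + 4*1**2) = -12*(-7 + 4*1) = -12*(-7 + 4) = -12*(-3) = -2*(-18) = 36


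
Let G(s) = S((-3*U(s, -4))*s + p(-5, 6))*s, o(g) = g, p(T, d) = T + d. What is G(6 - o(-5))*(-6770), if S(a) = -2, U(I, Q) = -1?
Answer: 148940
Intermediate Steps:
G(s) = -2*s
G(6 - o(-5))*(-6770) = -2*(6 - 1*(-5))*(-6770) = -2*(6 + 5)*(-6770) = -2*11*(-6770) = -22*(-6770) = 148940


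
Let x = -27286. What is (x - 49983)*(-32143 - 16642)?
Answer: 3769568165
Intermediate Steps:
(x - 49983)*(-32143 - 16642) = (-27286 - 49983)*(-32143 - 16642) = -77269*(-48785) = 3769568165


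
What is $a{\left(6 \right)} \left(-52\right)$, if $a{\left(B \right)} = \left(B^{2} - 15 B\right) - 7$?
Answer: $3172$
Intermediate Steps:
$a{\left(B \right)} = -7 + B^{2} - 15 B$
$a{\left(6 \right)} \left(-52\right) = \left(-7 + 6^{2} - 90\right) \left(-52\right) = \left(-7 + 36 - 90\right) \left(-52\right) = \left(-61\right) \left(-52\right) = 3172$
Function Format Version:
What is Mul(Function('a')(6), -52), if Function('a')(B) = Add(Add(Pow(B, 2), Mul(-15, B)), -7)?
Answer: 3172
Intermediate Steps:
Function('a')(B) = Add(-7, Pow(B, 2), Mul(-15, B))
Mul(Function('a')(6), -52) = Mul(Add(-7, Pow(6, 2), Mul(-15, 6)), -52) = Mul(Add(-7, 36, -90), -52) = Mul(-61, -52) = 3172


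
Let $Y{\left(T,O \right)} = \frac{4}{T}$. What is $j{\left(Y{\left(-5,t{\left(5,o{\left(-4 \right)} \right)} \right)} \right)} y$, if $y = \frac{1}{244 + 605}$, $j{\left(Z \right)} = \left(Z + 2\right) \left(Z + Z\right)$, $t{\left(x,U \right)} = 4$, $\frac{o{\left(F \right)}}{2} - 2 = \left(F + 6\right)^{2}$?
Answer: $- \frac{16}{7075} \approx -0.0022615$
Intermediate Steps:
$o{\left(F \right)} = 4 + 2 \left(6 + F\right)^{2}$ ($o{\left(F \right)} = 4 + 2 \left(F + 6\right)^{2} = 4 + 2 \left(6 + F\right)^{2}$)
$j{\left(Z \right)} = 2 Z \left(2 + Z\right)$ ($j{\left(Z \right)} = \left(2 + Z\right) 2 Z = 2 Z \left(2 + Z\right)$)
$y = \frac{1}{849} \approx 0.0011779$
$j{\left(Y{\left(-5,t{\left(5,o{\left(-4 \right)} \right)} \right)} \right)} y = 2 \frac{4}{-5} \left(2 + \frac{4}{-5}\right) \frac{1}{849} = 2 \cdot 4 \left(- \frac{1}{5}\right) \left(2 + 4 \left(- \frac{1}{5}\right)\right) \frac{1}{849} = 2 \left(- \frac{4}{5}\right) \left(2 - \frac{4}{5}\right) \frac{1}{849} = 2 \left(- \frac{4}{5}\right) \frac{6}{5} \cdot \frac{1}{849} = \left(- \frac{48}{25}\right) \frac{1}{849} = - \frac{16}{7075}$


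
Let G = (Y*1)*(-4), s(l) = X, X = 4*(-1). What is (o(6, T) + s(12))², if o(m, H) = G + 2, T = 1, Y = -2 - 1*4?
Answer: 484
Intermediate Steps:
X = -4
Y = -6 (Y = -2 - 4 = -6)
s(l) = -4
G = 24 (G = -6*1*(-4) = -6*(-4) = 24)
o(m, H) = 26 (o(m, H) = 24 + 2 = 26)
(o(6, T) + s(12))² = (26 - 4)² = 22² = 484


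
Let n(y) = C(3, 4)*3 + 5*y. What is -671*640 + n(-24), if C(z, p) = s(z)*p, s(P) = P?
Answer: -429524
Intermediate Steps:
C(z, p) = p*z (C(z, p) = z*p = p*z)
n(y) = 36 + 5*y (n(y) = (4*3)*3 + 5*y = 12*3 + 5*y = 36 + 5*y)
-671*640 + n(-24) = -671*640 + (36 + 5*(-24)) = -429440 + (36 - 120) = -429440 - 84 = -429524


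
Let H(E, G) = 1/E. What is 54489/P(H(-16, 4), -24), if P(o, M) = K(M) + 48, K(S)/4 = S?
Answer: -18163/16 ≈ -1135.2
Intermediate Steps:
K(S) = 4*S
P(o, M) = 48 + 4*M (P(o, M) = 4*M + 48 = 48 + 4*M)
54489/P(H(-16, 4), -24) = 54489/(48 + 4*(-24)) = 54489/(48 - 96) = 54489/(-48) = 54489*(-1/48) = -18163/16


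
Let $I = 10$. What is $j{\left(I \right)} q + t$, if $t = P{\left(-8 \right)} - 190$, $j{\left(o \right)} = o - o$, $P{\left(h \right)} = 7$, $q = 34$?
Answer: $-183$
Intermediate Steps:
$j{\left(o \right)} = 0$
$t = -183$ ($t = 7 - 190 = -183$)
$j{\left(I \right)} q + t = 0 \cdot 34 - 183 = 0 - 183 = -183$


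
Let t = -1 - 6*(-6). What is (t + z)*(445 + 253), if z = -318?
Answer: -197534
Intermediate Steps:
t = 35 (t = -1 + 36 = 35)
(t + z)*(445 + 253) = (35 - 318)*(445 + 253) = -283*698 = -197534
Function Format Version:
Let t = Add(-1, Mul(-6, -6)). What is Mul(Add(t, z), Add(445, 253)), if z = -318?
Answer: -197534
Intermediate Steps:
t = 35 (t = Add(-1, 36) = 35)
Mul(Add(t, z), Add(445, 253)) = Mul(Add(35, -318), Add(445, 253)) = Mul(-283, 698) = -197534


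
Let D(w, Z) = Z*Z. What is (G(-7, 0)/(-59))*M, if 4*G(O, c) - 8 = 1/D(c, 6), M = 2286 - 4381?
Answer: 605455/8496 ≈ 71.264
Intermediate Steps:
M = -2095
D(w, Z) = Z²
G(O, c) = 289/144 (G(O, c) = 2 + 1/(4*(6²)) = 2 + (¼)/36 = 2 + (¼)*(1/36) = 2 + 1/144 = 289/144)
(G(-7, 0)/(-59))*M = ((289/144)/(-59))*(-2095) = ((289/144)*(-1/59))*(-2095) = -289/8496*(-2095) = 605455/8496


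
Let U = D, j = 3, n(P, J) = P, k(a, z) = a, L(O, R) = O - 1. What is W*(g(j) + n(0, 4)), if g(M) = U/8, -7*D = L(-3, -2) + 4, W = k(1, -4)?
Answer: 0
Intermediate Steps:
L(O, R) = -1 + O
W = 1
D = 0 (D = -((-1 - 3) + 4)/7 = -(-4 + 4)/7 = -⅐*0 = 0)
U = 0
g(M) = 0 (g(M) = 0/8 = 0*(⅛) = 0)
W*(g(j) + n(0, 4)) = 1*(0 + 0) = 1*0 = 0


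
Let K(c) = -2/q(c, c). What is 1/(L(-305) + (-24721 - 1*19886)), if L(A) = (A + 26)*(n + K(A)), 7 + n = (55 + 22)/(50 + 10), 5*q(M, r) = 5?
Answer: -20/849081 ≈ -2.3555e-5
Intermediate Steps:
q(M, r) = 1 (q(M, r) = (⅕)*5 = 1)
K(c) = -2 (K(c) = -2/1 = -2*1 = -2)
n = -343/60 (n = -7 + (55 + 22)/(50 + 10) = -7 + 77/60 = -343/60 ≈ -5.7167)
L(A) = -6019/30 - 463*A/60 (L(A) = (A + 26)*(-343/60 - 2) = (26 + A)*(-463/60) = -6019/30 - 463*A/60)
1/(L(-305) + (-24721 - 1*19886)) = 1/((-6019/30 - 463/60*(-305)) + (-24721 - 1*19886)) = 1/((-6019/30 + 28243/12) + (-24721 - 19886)) = 1/(43059/20 - 44607) = 1/(-849081/20) = -20/849081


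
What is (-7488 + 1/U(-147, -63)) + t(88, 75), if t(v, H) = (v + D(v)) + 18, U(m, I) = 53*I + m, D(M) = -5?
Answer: -25751083/3486 ≈ -7387.0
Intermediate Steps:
U(m, I) = m + 53*I
t(v, H) = 13 + v (t(v, H) = (v - 5) + 18 = (-5 + v) + 18 = 13 + v)
(-7488 + 1/U(-147, -63)) + t(88, 75) = (-7488 + 1/(-147 + 53*(-63))) + (13 + 88) = (-7488 + 1/(-147 - 3339)) + 101 = (-7488 + 1/(-3486)) + 101 = (-7488 - 1/3486) + 101 = -26103169/3486 + 101 = -25751083/3486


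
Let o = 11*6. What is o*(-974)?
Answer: -64284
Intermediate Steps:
o = 66
o*(-974) = 66*(-974) = -64284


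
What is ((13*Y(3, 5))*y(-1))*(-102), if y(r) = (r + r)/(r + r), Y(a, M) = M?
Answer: -6630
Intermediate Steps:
y(r) = 1 (y(r) = (2*r)/((2*r)) = (2*r)*(1/(2*r)) = 1)
((13*Y(3, 5))*y(-1))*(-102) = ((13*5)*1)*(-102) = (65*1)*(-102) = 65*(-102) = -6630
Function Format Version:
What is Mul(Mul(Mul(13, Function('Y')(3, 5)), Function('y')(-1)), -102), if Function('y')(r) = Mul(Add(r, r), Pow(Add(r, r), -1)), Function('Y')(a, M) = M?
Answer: -6630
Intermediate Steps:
Function('y')(r) = 1 (Function('y')(r) = Mul(Mul(2, r), Pow(Mul(2, r), -1)) = Mul(Mul(2, r), Mul(Rational(1, 2), Pow(r, -1))) = 1)
Mul(Mul(Mul(13, Function('Y')(3, 5)), Function('y')(-1)), -102) = Mul(Mul(Mul(13, 5), 1), -102) = Mul(Mul(65, 1), -102) = Mul(65, -102) = -6630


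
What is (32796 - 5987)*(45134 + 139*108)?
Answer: 1612454114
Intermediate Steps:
(32796 - 5987)*(45134 + 139*108) = 26809*(45134 + 15012) = 26809*60146 = 1612454114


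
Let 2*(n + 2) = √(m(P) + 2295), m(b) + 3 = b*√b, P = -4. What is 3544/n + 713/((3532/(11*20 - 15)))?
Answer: 146165/3532 - 3544/(2 - √(2292 - 8*I)/2) ≈ 202.93 + 0.30764*I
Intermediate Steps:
m(b) = -3 + b^(3/2) (m(b) = -3 + b*√b = -3 + b^(3/2))
n = -2 + √(2292 - 8*I)/2 (n = -2 + √((-3 + (-4)^(3/2)) + 2295)/2 = -2 + √((-3 - 8*I) + 2295)/2 = -2 + √(2292 - 8*I)/2 ≈ 21.937 - 0.041776*I)
3544/n + 713/((3532/(11*20 - 15))) = 3544/(-2 + √(573 - 2*I)) + 713/((3532/(11*20 - 15))) = 3544/(-2 + √(573 - 2*I)) + 713/((3532/(220 - 15))) = 3544/(-2 + √(573 - 2*I)) + 713/((3532/205)) = 3544/(-2 + √(573 - 2*I)) + 713/((3532*(1/205))) = 3544/(-2 + √(573 - 2*I)) + 713/(3532/205) = 3544/(-2 + √(573 - 2*I)) + 713*(205/3532) = 3544/(-2 + √(573 - 2*I)) + 146165/3532 = 146165/3532 + 3544/(-2 + √(573 - 2*I))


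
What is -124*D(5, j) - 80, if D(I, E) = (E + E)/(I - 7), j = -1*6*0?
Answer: -80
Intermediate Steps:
j = 0 (j = -6*0 = 0)
D(I, E) = 2*E/(-7 + I) (D(I, E) = (2*E)/(-7 + I) = 2*E/(-7 + I))
-124*D(5, j) - 80 = -248*0/(-7 + 5) - 80 = -248*0/(-2) - 80 = -248*0*(-1)/2 - 80 = -124*0 - 80 = 0 - 80 = -80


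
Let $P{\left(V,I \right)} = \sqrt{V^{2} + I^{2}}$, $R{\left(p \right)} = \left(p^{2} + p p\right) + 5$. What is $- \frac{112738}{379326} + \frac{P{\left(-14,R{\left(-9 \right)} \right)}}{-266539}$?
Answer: $- \frac{56369}{189663} - \frac{\sqrt{28085}}{266539} \approx -0.29783$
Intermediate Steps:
$R{\left(p \right)} = 5 + 2 p^{2}$ ($R{\left(p \right)} = \left(p^{2} + p^{2}\right) + 5 = 2 p^{2} + 5 = 5 + 2 p^{2}$)
$P{\left(V,I \right)} = \sqrt{I^{2} + V^{2}}$
$- \frac{112738}{379326} + \frac{P{\left(-14,R{\left(-9 \right)} \right)}}{-266539} = - \frac{112738}{379326} + \frac{\sqrt{\left(5 + 2 \left(-9\right)^{2}\right)^{2} + \left(-14\right)^{2}}}{-266539} = \left(-112738\right) \frac{1}{379326} + \sqrt{\left(5 + 2 \cdot 81\right)^{2} + 196} \left(- \frac{1}{266539}\right) = - \frac{56369}{189663} + \sqrt{\left(5 + 162\right)^{2} + 196} \left(- \frac{1}{266539}\right) = - \frac{56369}{189663} + \sqrt{167^{2} + 196} \left(- \frac{1}{266539}\right) = - \frac{56369}{189663} + \sqrt{27889 + 196} \left(- \frac{1}{266539}\right) = - \frac{56369}{189663} + \sqrt{28085} \left(- \frac{1}{266539}\right) = - \frac{56369}{189663} - \frac{\sqrt{28085}}{266539}$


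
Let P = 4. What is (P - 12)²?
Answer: 64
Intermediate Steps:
(P - 12)² = (4 - 12)² = (-8)² = 64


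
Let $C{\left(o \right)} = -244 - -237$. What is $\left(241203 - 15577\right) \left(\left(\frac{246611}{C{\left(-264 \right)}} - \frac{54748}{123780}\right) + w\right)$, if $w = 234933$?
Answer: $\frac{9760251028132966}{216615} \approx 4.5058 \cdot 10^{10}$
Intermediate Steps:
$C{\left(o \right)} = -7$ ($C{\left(o \right)} = -244 + 237 = -7$)
$\left(241203 - 15577\right) \left(\left(\frac{246611}{C{\left(-264 \right)}} - \frac{54748}{123780}\right) + w\right) = \left(241203 - 15577\right) \left(\left(\frac{246611}{-7} - \frac{54748}{123780}\right) + 234933\right) = 225626 \left(\left(246611 \left(- \frac{1}{7}\right) - \frac{13687}{30945}\right) + 234933\right) = 225626 \left(\left(- \frac{246611}{7} - \frac{13687}{30945}\right) + 234933\right) = 225626 \left(- \frac{7631473204}{216615} + 234933\right) = 225626 \cdot \frac{43258538591}{216615} = \frac{9760251028132966}{216615}$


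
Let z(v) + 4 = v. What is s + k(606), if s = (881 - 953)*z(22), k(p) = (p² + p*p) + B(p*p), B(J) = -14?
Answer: 733162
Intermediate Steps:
k(p) = -14 + 2*p² (k(p) = (p² + p*p) - 14 = (p² + p²) - 14 = 2*p² - 14 = -14 + 2*p²)
z(v) = -4 + v
s = -1296 (s = (881 - 953)*(-4 + 22) = -72*18 = -1296)
s + k(606) = -1296 + (-14 + 2*606²) = -1296 + (-14 + 2*367236) = -1296 + (-14 + 734472) = -1296 + 734458 = 733162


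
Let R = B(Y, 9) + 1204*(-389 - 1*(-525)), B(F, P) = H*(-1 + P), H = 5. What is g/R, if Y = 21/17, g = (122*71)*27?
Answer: 116937/81892 ≈ 1.4279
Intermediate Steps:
g = 233874 (g = 8662*27 = 233874)
Y = 21/17 (Y = 21*(1/17) = 21/17 ≈ 1.2353)
B(F, P) = -5 + 5*P (B(F, P) = 5*(-1 + P) = -5 + 5*P)
R = 163784 (R = (-5 + 5*9) + 1204*(-389 - 1*(-525)) = (-5 + 45) + 1204*(-389 + 525) = 40 + 1204*136 = 40 + 163744 = 163784)
g/R = 233874/163784 = 233874*(1/163784) = 116937/81892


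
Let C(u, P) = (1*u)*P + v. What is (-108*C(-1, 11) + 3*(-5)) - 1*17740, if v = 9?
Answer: -17539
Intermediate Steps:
C(u, P) = 9 + P*u (C(u, P) = (1*u)*P + 9 = u*P + 9 = P*u + 9 = 9 + P*u)
(-108*C(-1, 11) + 3*(-5)) - 1*17740 = (-108*(9 + 11*(-1)) + 3*(-5)) - 1*17740 = (-108*(9 - 11) - 15) - 17740 = (-108*(-2) - 15) - 17740 = (216 - 15) - 17740 = 201 - 17740 = -17539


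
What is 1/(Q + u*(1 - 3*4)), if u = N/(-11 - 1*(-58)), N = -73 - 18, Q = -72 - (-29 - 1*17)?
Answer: -47/221 ≈ -0.21267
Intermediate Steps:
Q = -26 (Q = -72 - (-29 - 17) = -72 - 1*(-46) = -72 + 46 = -26)
N = -91
u = -91/47 (u = -91/(-11 - 1*(-58)) = -91/(-11 + 58) = -91/47 ≈ -1.9362)
1/(Q + u*(1 - 3*4)) = 1/(-26 - 91*(1 - 3*4)/47) = 1/(-26 - 91*(1 - 12)/47) = 1/(-26 - 91/47*(-11)) = 1/(-26 + 1001/47) = 1/(-221/47) = -47/221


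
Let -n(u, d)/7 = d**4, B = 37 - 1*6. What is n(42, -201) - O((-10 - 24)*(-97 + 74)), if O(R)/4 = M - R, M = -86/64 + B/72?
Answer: -822649138225/72 ≈ -1.1426e+10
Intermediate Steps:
B = 31 (B = 37 - 6 = 31)
M = -263/288 (M = -86/64 + 31/72 = -86*1/64 + 31*(1/72) = -43/32 + 31/72 = -263/288 ≈ -0.91319)
O(R) = -263/72 - 4*R (O(R) = 4*(-263/288 - R) = -263/72 - 4*R)
n(u, d) = -7*d**4
n(42, -201) - O((-10 - 24)*(-97 + 74)) = -7*(-201)**4 - (-263/72 - 4*(-10 - 24)*(-97 + 74)) = -7*1632240801 - (-263/72 - (-136)*(-23)) = -11425685607 - (-263/72 - 4*782) = -11425685607 - (-263/72 - 3128) = -11425685607 - 1*(-225479/72) = -11425685607 + 225479/72 = -822649138225/72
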